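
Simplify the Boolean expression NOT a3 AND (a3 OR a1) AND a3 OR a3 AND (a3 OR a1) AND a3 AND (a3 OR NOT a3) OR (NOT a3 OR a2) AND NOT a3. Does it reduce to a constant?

NOT a3 AND (a3 OR a1) AND a3 OR a3 AND (a3 OR a1) AND a3 AND (a3 OR NOT a3) OR (NOT a3 OR a2) AND NOT a3
= NOT a3 AND (a3 OR a1) AND a3 OR a3 AND (a3 OR a1) AND a3 OR (NOT a3 OR a2) AND NOT a3   (complement / identity)
= (a3 OR a1) AND a3 OR (NOT a3 OR a2) AND NOT a3   (distribution)
= (a3 OR a1) AND a3 OR NOT a3   (absorption)
= a3 OR NOT a3   (absorption)
= TRUE   (complement)

TRUE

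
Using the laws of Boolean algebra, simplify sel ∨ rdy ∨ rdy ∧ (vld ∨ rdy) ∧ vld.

sel ∨ rdy ∨ rdy ∧ (vld ∨ rdy) ∧ vld
= sel ∨ rdy ∨ rdy ∧ vld   — absorption
= sel ∨ rdy   — absorption

sel ∨ rdy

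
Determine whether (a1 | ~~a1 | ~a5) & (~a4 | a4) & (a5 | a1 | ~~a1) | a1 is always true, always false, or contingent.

contingent

(a1 | ~~a1 | ~a5) & (~a4 | a4) & (a5 | a1 | ~~a1) | a1
= (a1 | ~~a1 | ~a5) & (a5 | a1 | ~~a1) | a1   [complement / identity]
= ~a5 & a5 | a1 | ~~a1 | a1   [distribution]
= a1 | ~~a1 | a1   [complement / identity]
= a1 | a1 | a1   [double negation]
= a1 | a1   [idempotence]
= a1   [idempotence]
This depends on a1, so it is not a constant.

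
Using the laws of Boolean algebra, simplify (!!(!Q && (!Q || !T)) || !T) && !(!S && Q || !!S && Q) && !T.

(!!(!Q && (!Q || !T)) || !T) && !(!S && Q || !!S && Q) && !T
= (!!(!Q && (!Q || !T)) || !T) && !(!S && Q || S && Q) && !T   — double negation
= (!!(!Q && (!Q || !T)) || !T) && !Q && !T   — distribution
= (!!!Q || !T) && !Q && !T   — absorption
= (!Q || !T) && !Q && !T   — double negation
= !Q && !T   — absorption

!Q && !T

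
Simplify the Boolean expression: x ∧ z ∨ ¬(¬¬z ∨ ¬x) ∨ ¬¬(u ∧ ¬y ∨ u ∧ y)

x ∧ z ∨ ¬(¬¬z ∨ ¬x) ∨ ¬¬(u ∧ ¬y ∨ u ∧ y)
= x ∧ z ∨ ¬(¬¬z ∨ ¬x) ∨ u ∧ ¬y ∨ u ∧ y   (double negation)
= x ∧ z ∨ ¬z ∧ x ∨ u ∧ ¬y ∨ u ∧ y   (De Morgan)
= x ∨ u ∧ ¬y ∨ u ∧ y   (distribution)
= x ∨ u   (distribution)

x ∨ u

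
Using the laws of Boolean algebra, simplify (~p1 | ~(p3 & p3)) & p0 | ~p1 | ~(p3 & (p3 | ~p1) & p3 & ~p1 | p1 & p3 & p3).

(~p1 | ~(p3 & p3)) & p0 | ~p1 | ~(p3 & (p3 | ~p1) & p3 & ~p1 | p1 & p3 & p3)
= (~p1 | ~(p3 & p3)) & p0 | ~p1 | ~(p3 & p3 & ~p1 | p1 & p3 & p3)
= (~p1 | ~(p3 & p3)) & p0 | ~p1 | ~(p3 & p3)
= ~p1 | ~(p3 & p3)
= ~p1 | ~p3

~p1 | ~p3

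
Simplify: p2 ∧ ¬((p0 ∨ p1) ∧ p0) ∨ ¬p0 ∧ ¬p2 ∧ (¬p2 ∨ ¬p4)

p2 ∧ ¬((p0 ∨ p1) ∧ p0) ∨ ¬p0 ∧ ¬p2 ∧ (¬p2 ∨ ¬p4)
= p2 ∧ ¬((p0 ∨ p1) ∧ p0) ∨ ¬p0 ∧ ¬p2   [absorption]
= p2 ∧ ¬p0 ∨ ¬p0 ∧ ¬p2   [absorption]
= ¬p0   [distribution]

¬p0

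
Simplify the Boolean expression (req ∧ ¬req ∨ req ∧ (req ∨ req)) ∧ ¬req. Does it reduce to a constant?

(req ∧ ¬req ∨ req ∧ (req ∨ req)) ∧ ¬req
= (req ∧ ¬req ∨ req ∧ req) ∧ ¬req
= req ∧ ¬req
= False

False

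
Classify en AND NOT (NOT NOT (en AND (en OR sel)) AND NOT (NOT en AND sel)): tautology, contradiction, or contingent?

en AND NOT (NOT NOT (en AND (en OR sel)) AND NOT (NOT en AND sel))
= en AND (NOT (en AND (en OR sel)) OR NOT en AND sel)
= en AND (NOT en OR NOT en AND sel)
= en AND NOT en
= FALSE

contradiction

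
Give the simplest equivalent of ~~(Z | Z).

Z

~~(Z | Z)
= ~~Z   — idempotence
= Z   — double negation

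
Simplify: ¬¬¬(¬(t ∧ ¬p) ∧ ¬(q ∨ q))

t ∧ ¬p ∨ q

¬¬¬(¬(t ∧ ¬p) ∧ ¬(q ∨ q))
= ¬¬¬(¬(t ∧ ¬p) ∧ ¬q)
= ¬¬(t ∧ ¬p ∨ q)
= t ∧ ¬p ∨ q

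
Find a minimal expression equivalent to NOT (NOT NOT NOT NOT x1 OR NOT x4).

NOT (NOT NOT NOT NOT x1 OR NOT x4)
= NOT (NOT NOT x1 OR NOT x4)   — double negation
= NOT x1 AND x4   — De Morgan

NOT x1 AND x4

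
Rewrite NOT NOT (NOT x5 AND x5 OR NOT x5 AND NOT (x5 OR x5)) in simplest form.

NOT NOT (NOT x5 AND x5 OR NOT x5 AND NOT (x5 OR x5))
= NOT NOT (NOT x5 AND x5 OR NOT x5 AND NOT x5)
= NOT NOT NOT x5
= NOT x5

NOT x5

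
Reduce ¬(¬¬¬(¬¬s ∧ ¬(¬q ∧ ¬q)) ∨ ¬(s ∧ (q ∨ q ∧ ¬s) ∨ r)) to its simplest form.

¬(¬¬¬(¬¬s ∧ ¬(¬q ∧ ¬q)) ∨ ¬(s ∧ (q ∨ q ∧ ¬s) ∨ r))
= ¬¬(¬¬s ∧ ¬(¬q ∧ ¬q)) ∧ (s ∧ (q ∨ q ∧ ¬s) ∨ r)   — De Morgan
= ¬¬(¬¬s ∧ ¬¬q) ∧ (s ∧ (q ∨ q ∧ ¬s) ∨ r)   — idempotence
= ¬(¬s ∨ ¬q) ∧ (s ∧ (q ∨ q ∧ ¬s) ∨ r)   — De Morgan
= ¬(¬s ∨ ¬q) ∧ (s ∧ q ∨ r)   — absorption
= s ∧ q ∧ (s ∧ q ∨ r)   — De Morgan
= s ∧ q   — absorption

s ∧ q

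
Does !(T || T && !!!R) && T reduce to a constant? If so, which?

!(T || T && !!!R) && T
= !(T || T && !R) && T
= !T && T
= false

yes, False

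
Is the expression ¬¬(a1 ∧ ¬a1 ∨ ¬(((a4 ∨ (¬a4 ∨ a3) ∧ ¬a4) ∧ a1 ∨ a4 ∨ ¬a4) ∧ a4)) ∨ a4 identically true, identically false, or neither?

identically true

¬¬(a1 ∧ ¬a1 ∨ ¬(((a4 ∨ (¬a4 ∨ a3) ∧ ¬a4) ∧ a1 ∨ a4 ∨ ¬a4) ∧ a4)) ∨ a4
= ¬¬¬(((a4 ∨ (¬a4 ∨ a3) ∧ ¬a4) ∧ a1 ∨ a4 ∨ ¬a4) ∧ a4) ∨ a4   (complement / identity)
= ¬(((a4 ∨ (¬a4 ∨ a3) ∧ ¬a4) ∧ a1 ∨ a4 ∨ ¬a4) ∧ a4) ∨ a4   (double negation)
= ¬(((a4 ∨ ¬a4) ∧ a1 ∨ a4 ∨ ¬a4) ∧ a4) ∨ a4   (absorption)
= ¬((a4 ∨ ¬a4) ∧ a4) ∨ a4   (absorption)
= ¬a4 ∨ a4   (complement / identity)
= True   (complement)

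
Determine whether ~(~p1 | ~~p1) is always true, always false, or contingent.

always false

~(~p1 | ~~p1)
= p1 & ~p1   [De Morgan]
= 0   [complement]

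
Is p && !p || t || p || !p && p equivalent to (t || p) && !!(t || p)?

E1: p && !p || t || p || !p && p
    = t || p || !p && p   [complement / identity]
    = t || p   [complement / identity]
E2: (t || p) && !!(t || p)
    = (t || p) && (t || p)   [double negation]
    = t || p   [idempotence]
Both reduce to t || p, so they are equivalent.

Yes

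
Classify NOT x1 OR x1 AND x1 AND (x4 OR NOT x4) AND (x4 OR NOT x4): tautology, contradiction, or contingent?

tautology

NOT x1 OR x1 AND x1 AND (x4 OR NOT x4) AND (x4 OR NOT x4)
= NOT x1 OR x1 AND x1 AND (x4 OR NOT x4)
= NOT x1 OR x1 AND x1
= NOT x1 OR x1
= TRUE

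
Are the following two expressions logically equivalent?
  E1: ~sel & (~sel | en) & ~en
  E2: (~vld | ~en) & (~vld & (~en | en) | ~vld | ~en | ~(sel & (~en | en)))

No

E1: ~sel & (~sel | en) & ~en
    = ~sel & ~en   (absorption)
E2: (~vld | ~en) & (~vld & (~en | en) | ~vld | ~en | ~(sel & (~en | en)))
    = (~vld | ~en) & (~vld | ~vld | ~en | ~(sel & (~en | en)))   (complement / identity)
    = (~vld | ~en) & (~vld | ~vld | ~en | ~sel)   (complement / identity)
    = (~vld | ~en) & (~vld | ~en | ~sel)   (idempotence)
    = ~vld | ~en   (absorption)
These differ: at en=0, sel=1, vld=0, E1 = 0 but E2 = 1.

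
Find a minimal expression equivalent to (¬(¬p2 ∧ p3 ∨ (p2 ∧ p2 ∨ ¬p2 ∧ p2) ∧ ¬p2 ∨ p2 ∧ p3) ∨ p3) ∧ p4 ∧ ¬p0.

p4 ∧ ¬p0

(¬(¬p2 ∧ p3 ∨ (p2 ∧ p2 ∨ ¬p2 ∧ p2) ∧ ¬p2 ∨ p2 ∧ p3) ∨ p3) ∧ p4 ∧ ¬p0
= (¬(¬p2 ∧ p3 ∨ p2 ∧ ¬p2 ∨ p2 ∧ p3) ∨ p3) ∧ p4 ∧ ¬p0   [distribution]
= (¬(¬p2 ∧ p3 ∨ p2 ∧ p3) ∨ p3) ∧ p4 ∧ ¬p0   [complement / identity]
= (¬p3 ∨ p3) ∧ p4 ∧ ¬p0   [distribution]
= p4 ∧ ¬p0   [complement / identity]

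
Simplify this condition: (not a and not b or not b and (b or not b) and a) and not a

not b and not a

(not a and not b or not b and (b or not b) and a) and not a
= (not a and not b or not b and a) and not a
= not b and not a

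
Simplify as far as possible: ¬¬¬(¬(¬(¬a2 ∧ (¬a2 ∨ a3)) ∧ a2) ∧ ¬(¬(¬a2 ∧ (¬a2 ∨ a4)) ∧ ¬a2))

a2

¬¬¬(¬(¬(¬a2 ∧ (¬a2 ∨ a3)) ∧ a2) ∧ ¬(¬(¬a2 ∧ (¬a2 ∨ a4)) ∧ ¬a2))
= ¬¬(¬(¬a2 ∧ (¬a2 ∨ a3)) ∧ a2 ∨ ¬(¬a2 ∧ (¬a2 ∨ a4)) ∧ ¬a2)   — De Morgan
= ¬¬(¬(¬a2 ∧ (¬a2 ∨ a3)) ∧ a2 ∨ ¬¬a2 ∧ ¬a2)   — absorption
= ¬(¬a2 ∧ (¬a2 ∨ a3)) ∧ a2 ∨ ¬¬a2 ∧ ¬a2   — double negation
= ¬¬a2 ∧ a2 ∨ ¬¬a2 ∧ ¬a2   — absorption
= ¬¬a2   — distribution
= a2   — double negation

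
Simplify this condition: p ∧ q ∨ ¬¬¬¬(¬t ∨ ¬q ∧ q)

p ∧ q ∨ ¬t

p ∧ q ∨ ¬¬¬¬(¬t ∨ ¬q ∧ q)
= p ∧ q ∨ ¬¬¬¬¬t   — complement / identity
= p ∧ q ∨ ¬¬¬t   — double negation
= p ∧ q ∨ ¬t   — double negation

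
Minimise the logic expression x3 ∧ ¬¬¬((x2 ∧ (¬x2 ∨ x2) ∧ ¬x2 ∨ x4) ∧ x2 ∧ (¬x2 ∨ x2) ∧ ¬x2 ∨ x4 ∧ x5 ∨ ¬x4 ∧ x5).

x3 ∧ ¬x5

x3 ∧ ¬¬¬((x2 ∧ (¬x2 ∨ x2) ∧ ¬x2 ∨ x4) ∧ x2 ∧ (¬x2 ∨ x2) ∧ ¬x2 ∨ x4 ∧ x5 ∨ ¬x4 ∧ x5)
= x3 ∧ ¬¬¬(x2 ∧ (¬x2 ∨ x2) ∧ ¬x2 ∨ x4 ∧ x5 ∨ ¬x4 ∧ x5)
= x3 ∧ ¬¬¬(x2 ∧ ¬x2 ∨ x4 ∧ x5 ∨ ¬x4 ∧ x5)
= x3 ∧ ¬¬¬(x2 ∧ ¬x2 ∨ x5)
= x3 ∧ ¬(x2 ∧ ¬x2 ∨ x5)
= x3 ∧ ¬x5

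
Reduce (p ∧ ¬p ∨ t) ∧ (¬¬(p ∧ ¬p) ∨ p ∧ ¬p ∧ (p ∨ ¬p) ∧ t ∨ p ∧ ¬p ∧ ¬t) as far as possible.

(p ∧ ¬p ∨ t) ∧ (¬¬(p ∧ ¬p) ∨ p ∧ ¬p ∧ (p ∨ ¬p) ∧ t ∨ p ∧ ¬p ∧ ¬t)
= (p ∧ ¬p ∨ t) ∧ (¬¬(p ∧ ¬p) ∨ p ∧ ¬p ∧ t ∨ p ∧ ¬p ∧ ¬t)   [complement / identity]
= (p ∧ ¬p ∨ t) ∧ (p ∧ ¬p ∨ p ∧ ¬p ∧ t ∨ p ∧ ¬p ∧ ¬t)   [double negation]
= (p ∧ ¬p ∨ t) ∧ (p ∧ ¬p ∨ p ∧ ¬p)   [distribution]
= (p ∧ ¬p ∨ t) ∧ p ∧ ¬p   [idempotence]
= p ∧ ¬p   [absorption]
= False   [complement]

False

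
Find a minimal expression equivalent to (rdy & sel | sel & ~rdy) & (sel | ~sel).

sel

(rdy & sel | sel & ~rdy) & (sel | ~sel)
= sel & (sel | ~sel)   (distribution)
= sel   (complement / identity)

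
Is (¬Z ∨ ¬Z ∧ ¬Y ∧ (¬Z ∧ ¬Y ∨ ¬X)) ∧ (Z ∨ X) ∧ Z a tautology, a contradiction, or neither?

contradiction

(¬Z ∨ ¬Z ∧ ¬Y ∧ (¬Z ∧ ¬Y ∨ ¬X)) ∧ (Z ∨ X) ∧ Z
= (¬Z ∨ ¬Z ∧ ¬Y) ∧ (Z ∨ X) ∧ Z   [absorption]
= ¬Z ∧ (Z ∨ X) ∧ Z   [absorption]
= ¬Z ∧ Z   [absorption]
= False   [complement]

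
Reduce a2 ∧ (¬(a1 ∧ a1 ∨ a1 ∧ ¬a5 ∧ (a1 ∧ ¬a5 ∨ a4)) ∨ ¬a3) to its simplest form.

a2 ∧ (¬(a1 ∧ a1 ∨ a1 ∧ ¬a5 ∧ (a1 ∧ ¬a5 ∨ a4)) ∨ ¬a3)
= a2 ∧ (¬(a1 ∧ a1 ∨ a1 ∧ ¬a5) ∨ ¬a3)   [absorption]
= a2 ∧ (¬((a1 ∨ ¬a5) ∧ a1) ∨ ¬a3)   [distribution]
= a2 ∧ (¬a1 ∨ ¬a3)   [absorption]

a2 ∧ (¬a1 ∨ ¬a3)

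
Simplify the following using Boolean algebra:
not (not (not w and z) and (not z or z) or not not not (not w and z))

not w and z

not (not (not w and z) and (not z or z) or not not not (not w and z))
= not (not (not w and z) or not not not (not w and z))   (complement / identity)
= not (not (not w and z) or not (not w and z))   (double negation)
= not not (not w and z)   (idempotence)
= not w and z   (double negation)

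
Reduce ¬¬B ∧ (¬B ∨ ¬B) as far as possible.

¬¬B ∧ (¬B ∨ ¬B)
= ¬¬B ∧ ¬B   (idempotence)
= B ∧ ¬B   (double negation)
= False   (complement)

False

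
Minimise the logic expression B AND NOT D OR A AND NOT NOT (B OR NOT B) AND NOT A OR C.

B AND NOT D OR A AND NOT NOT (B OR NOT B) AND NOT A OR C
= B AND NOT D OR A AND (B OR NOT B) AND NOT A OR C   (double negation)
= B AND NOT D OR A AND NOT A OR C   (complement / identity)
= B AND NOT D OR C   (complement / identity)

B AND NOT D OR C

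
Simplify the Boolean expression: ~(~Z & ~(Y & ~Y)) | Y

Z | Y

~(~Z & ~(Y & ~Y)) | Y
= Z | Y & ~Y | Y   [De Morgan]
= Z | Y   [complement / identity]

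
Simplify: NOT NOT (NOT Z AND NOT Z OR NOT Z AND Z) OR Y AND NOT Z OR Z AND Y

NOT NOT (NOT Z AND NOT Z OR NOT Z AND Z) OR Y AND NOT Z OR Z AND Y
= NOT Z AND NOT Z OR NOT Z AND Z OR Y AND NOT Z OR Z AND Y   (double negation)
= NOT Z OR Y AND NOT Z OR Z AND Y   (distribution)
= NOT Z OR Y   (distribution)

NOT Z OR Y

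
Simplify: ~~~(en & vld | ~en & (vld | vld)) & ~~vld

~~~(en & vld | ~en & (vld | vld)) & ~~vld
= ~~~(en & vld | ~en & (vld | vld)) & vld   (double negation)
= ~~~(en & vld | ~en & vld) & vld   (idempotence)
= ~~~vld & vld   (distribution)
= ~vld & vld   (double negation)
= 0   (complement)

0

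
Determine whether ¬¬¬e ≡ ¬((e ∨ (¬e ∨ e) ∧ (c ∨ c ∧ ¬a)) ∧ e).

Yes

E1: ¬¬¬e
    = ¬e
E2: ¬((e ∨ (¬e ∨ e) ∧ (c ∨ c ∧ ¬a)) ∧ e)
    = ¬((e ∨ (¬e ∨ e) ∧ c) ∧ e)
    = ¬((e ∨ c) ∧ e)
    = ¬e
Both reduce to ¬e, so they are equivalent.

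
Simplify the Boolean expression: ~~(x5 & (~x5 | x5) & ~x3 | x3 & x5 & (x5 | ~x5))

~~(x5 & (~x5 | x5) & ~x3 | x3 & x5 & (x5 | ~x5))
= ~~(x5 & ~x3 | x3 & x5 & (x5 | ~x5))   [complement / identity]
= x5 & ~x3 | x3 & x5 & (x5 | ~x5)   [double negation]
= x5 & ~x3 | x3 & x5   [complement / identity]
= x5   [distribution]

x5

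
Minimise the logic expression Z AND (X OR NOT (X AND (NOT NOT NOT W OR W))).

Z

Z AND (X OR NOT (X AND (NOT NOT NOT W OR W)))
= Z AND (X OR NOT (X AND (NOT W OR W)))   [double negation]
= Z AND (X OR NOT X)   [complement / identity]
= Z   [complement / identity]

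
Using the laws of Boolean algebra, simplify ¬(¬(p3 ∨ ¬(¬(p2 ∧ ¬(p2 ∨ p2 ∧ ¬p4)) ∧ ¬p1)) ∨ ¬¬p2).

¬(¬(p3 ∨ ¬(¬(p2 ∧ ¬(p2 ∨ p2 ∧ ¬p4)) ∧ ¬p1)) ∨ ¬¬p2)
= ¬(¬(p3 ∨ ¬(¬(p2 ∧ ¬p2) ∧ ¬p1)) ∨ ¬¬p2)   (absorption)
= ¬(¬(p3 ∨ p2 ∧ ¬p2 ∨ p1) ∨ ¬¬p2)   (De Morgan)
= (p3 ∨ p2 ∧ ¬p2 ∨ p1) ∧ ¬p2   (De Morgan)
= (p3 ∨ p1) ∧ ¬p2   (complement / identity)

(p3 ∨ p1) ∧ ¬p2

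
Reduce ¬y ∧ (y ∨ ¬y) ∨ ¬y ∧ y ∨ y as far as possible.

True

¬y ∧ (y ∨ ¬y) ∨ ¬y ∧ y ∨ y
= ¬y ∨ ¬y ∧ y ∨ y   [complement / identity]
= ¬y ∨ y   [complement / identity]
= True   [complement]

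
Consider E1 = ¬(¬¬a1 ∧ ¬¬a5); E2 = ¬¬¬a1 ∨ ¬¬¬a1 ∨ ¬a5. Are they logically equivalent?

Yes

E1: ¬(¬¬a1 ∧ ¬¬a5)
    = ¬a1 ∨ ¬a5   (De Morgan)
E2: ¬¬¬a1 ∨ ¬¬¬a1 ∨ ¬a5
    = ¬¬¬a1 ∨ ¬a5   (idempotence)
    = ¬a1 ∨ ¬a5   (double negation)
Both reduce to ¬a1 ∨ ¬a5, so they are equivalent.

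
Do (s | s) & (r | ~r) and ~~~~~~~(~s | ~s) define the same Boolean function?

Yes

E1: (s | s) & (r | ~r)
    = s & (r | ~r)   — idempotence
    = s   — complement / identity
E2: ~~~~~~~(~s | ~s)
    = ~~~~~~(s & s)   — De Morgan
    = ~~~~(s & s)   — double negation
    = ~~~~s   — idempotence
    = ~~s   — double negation
    = s   — double negation
Both reduce to s, so they are equivalent.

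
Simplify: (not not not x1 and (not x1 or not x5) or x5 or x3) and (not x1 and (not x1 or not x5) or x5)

not x1 or x5

(not not not x1 and (not x1 or not x5) or x5 or x3) and (not x1 and (not x1 or not x5) or x5)
= (not x1 and (not x1 or not x5) or x5 or x3) and (not x1 and (not x1 or not x5) or x5)   [double negation]
= not x1 and (not x1 or not x5) or x5   [absorption]
= not x1 or x5   [absorption]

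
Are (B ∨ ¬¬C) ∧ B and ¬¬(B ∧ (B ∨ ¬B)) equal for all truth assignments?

E1: (B ∨ ¬¬C) ∧ B
    = (B ∨ C) ∧ B   [double negation]
    = B   [absorption]
E2: ¬¬(B ∧ (B ∨ ¬B))
    = ¬¬B   [complement / identity]
    = B   [double negation]
Both reduce to B, so they are equivalent.

Yes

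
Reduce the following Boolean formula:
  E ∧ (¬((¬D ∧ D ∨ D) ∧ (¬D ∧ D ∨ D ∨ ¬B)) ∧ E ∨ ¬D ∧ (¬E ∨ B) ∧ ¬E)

E ∧ ¬D

E ∧ (¬((¬D ∧ D ∨ D) ∧ (¬D ∧ D ∨ D ∨ ¬B)) ∧ E ∨ ¬D ∧ (¬E ∨ B) ∧ ¬E)
= E ∧ (¬(¬D ∧ D ∨ D) ∧ E ∨ ¬D ∧ (¬E ∨ B) ∧ ¬E)   [absorption]
= E ∧ (¬D ∧ E ∨ ¬D ∧ (¬E ∨ B) ∧ ¬E)   [complement / identity]
= E ∧ (¬D ∧ E ∨ ¬D ∧ ¬E)   [absorption]
= E ∧ ¬D   [distribution]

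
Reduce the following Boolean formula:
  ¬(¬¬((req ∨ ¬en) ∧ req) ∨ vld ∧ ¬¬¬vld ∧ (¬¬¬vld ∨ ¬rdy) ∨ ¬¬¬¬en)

¬req ∧ ¬en

¬(¬¬((req ∨ ¬en) ∧ req) ∨ vld ∧ ¬¬¬vld ∧ (¬¬¬vld ∨ ¬rdy) ∨ ¬¬¬¬en)
= ¬(¬¬((req ∨ ¬en) ∧ req) ∨ vld ∧ ¬¬¬vld ∨ ¬¬¬¬en)   — absorption
= ¬(¬¬((req ∨ ¬en) ∧ req) ∨ vld ∧ ¬vld ∨ ¬¬¬¬en)   — double negation
= ¬(¬¬((req ∨ ¬en) ∧ req) ∨ vld ∧ ¬vld ∨ ¬¬en)   — double negation
= ¬(¬¬req ∨ vld ∧ ¬vld ∨ ¬¬en)   — absorption
= ¬(¬¬req ∨ ¬¬en)   — complement / identity
= ¬req ∧ ¬en   — De Morgan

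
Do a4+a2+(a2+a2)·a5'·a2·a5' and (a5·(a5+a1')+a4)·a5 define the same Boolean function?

E1: a4+a2+(a2+a2)·a5'·a2·a5'
    = a4+a2+a2·a5'·a2·a5'   — idempotence
    = a4+a2+a2·a5'   — idempotence
    = a4+a2   — absorption
E2: (a5·(a5+a1')+a4)·a5
    = (a5+a4)·a5   — absorption
    = a5   — absorption
These differ: at a1=1, a2=0, a4=1, a5=0, E1 = 1 but E2 = 0.

No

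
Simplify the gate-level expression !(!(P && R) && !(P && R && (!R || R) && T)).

P && R

!(!(P && R) && !(P && R && (!R || R) && T))
= !(!(P && R) && !(P && R && T))   [complement / identity]
= P && R || P && R && T   [De Morgan]
= P && R   [absorption]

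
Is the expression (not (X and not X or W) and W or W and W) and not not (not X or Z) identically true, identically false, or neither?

neither

(not (X and not X or W) and W or W and W) and not not (not X or Z)
= (not W and W or W and W) and not not (not X or Z)
= W and not not (not X or Z)
= W and (not X or Z)
This depends on W, X, Z, so it is not a constant.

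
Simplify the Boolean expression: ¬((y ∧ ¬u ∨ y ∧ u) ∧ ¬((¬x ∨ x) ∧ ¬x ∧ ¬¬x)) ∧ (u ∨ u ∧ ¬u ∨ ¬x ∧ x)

¬y ∧ u

¬((y ∧ ¬u ∨ y ∧ u) ∧ ¬((¬x ∨ x) ∧ ¬x ∧ ¬¬x)) ∧ (u ∨ u ∧ ¬u ∨ ¬x ∧ x)
= ¬((y ∧ ¬u ∨ y ∧ u) ∧ ¬(¬x ∧ ¬¬x)) ∧ (u ∨ u ∧ ¬u ∨ ¬x ∧ x)   [complement / identity]
= ¬(y ∧ ¬(¬x ∧ ¬¬x)) ∧ (u ∨ u ∧ ¬u ∨ ¬x ∧ x)   [distribution]
= ¬(y ∧ ¬(¬x ∧ ¬¬x)) ∧ (u ∨ ¬x ∧ x)   [complement / identity]
= ¬(y ∧ ¬(¬x ∧ ¬¬x)) ∧ u   [complement / identity]
= ¬(y ∧ (x ∨ ¬x)) ∧ u   [De Morgan]
= ¬y ∧ u   [complement / identity]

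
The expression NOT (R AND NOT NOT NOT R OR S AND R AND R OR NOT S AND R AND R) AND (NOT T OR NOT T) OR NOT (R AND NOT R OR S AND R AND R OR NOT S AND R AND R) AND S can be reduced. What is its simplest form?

NOT (R AND NOT NOT NOT R OR S AND R AND R OR NOT S AND R AND R) AND (NOT T OR NOT T) OR NOT (R AND NOT R OR S AND R AND R OR NOT S AND R AND R) AND S
= NOT (R AND NOT R OR S AND R AND R OR NOT S AND R AND R) AND (NOT T OR NOT T) OR NOT (R AND NOT R OR S AND R AND R OR NOT S AND R AND R) AND S
= NOT (R AND NOT R OR S AND R AND R OR NOT S AND R AND R) AND (NOT T OR NOT T OR S)
= NOT (R AND NOT R OR R AND R) AND (NOT T OR NOT T OR S)
= NOT (R AND NOT R OR R AND R) AND (NOT T OR S)
= NOT R AND (NOT T OR S)

NOT R AND (NOT T OR S)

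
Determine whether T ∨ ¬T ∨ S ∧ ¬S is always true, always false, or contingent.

always true

T ∨ ¬T ∨ S ∧ ¬S
= T ∨ ¬T
= True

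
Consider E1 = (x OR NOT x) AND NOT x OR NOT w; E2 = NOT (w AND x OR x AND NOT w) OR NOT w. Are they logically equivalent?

E1: (x OR NOT x) AND NOT x OR NOT w
    = NOT x OR NOT w   [complement / identity]
E2: NOT (w AND x OR x AND NOT w) OR NOT w
    = NOT x OR NOT w   [distribution]
Both reduce to NOT x OR NOT w, so they are equivalent.

Yes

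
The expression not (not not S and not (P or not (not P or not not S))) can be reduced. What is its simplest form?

not (not not S and not (P or not (not P or not not S)))
= not (not not S and not (P or P and not S))   — De Morgan
= not S or P or P and not S   — De Morgan
= not S or P   — absorption

not S or P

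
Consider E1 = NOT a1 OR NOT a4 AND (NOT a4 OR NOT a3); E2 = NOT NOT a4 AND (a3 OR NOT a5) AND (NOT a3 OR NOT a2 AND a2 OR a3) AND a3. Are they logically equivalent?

E1: NOT a1 OR NOT a4 AND (NOT a4 OR NOT a3)
    = NOT a1 OR NOT a4   (absorption)
E2: NOT NOT a4 AND (a3 OR NOT a5) AND (NOT a3 OR NOT a2 AND a2 OR a3) AND a3
    = NOT NOT a4 AND (a3 OR NOT a5) AND (NOT a3 OR a3) AND a3   (complement / identity)
    = NOT NOT a4 AND (a3 OR NOT a5) AND a3   (complement / identity)
    = NOT NOT a4 AND a3   (absorption)
    = a4 AND a3   (double negation)
These differ: at a1=0, a2=0, a3=0, a4=0, a5=1, E1 = 1 but E2 = 0.

No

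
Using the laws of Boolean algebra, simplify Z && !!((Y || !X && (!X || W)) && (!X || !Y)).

Z && !!((Y || !X && (!X || W)) && (!X || !Y))
= Z && !!((Y || !X) && (!X || !Y))
= Z && !!(Y && !Y || !X)
= Z && !!!X
= Z && !X

Z && !X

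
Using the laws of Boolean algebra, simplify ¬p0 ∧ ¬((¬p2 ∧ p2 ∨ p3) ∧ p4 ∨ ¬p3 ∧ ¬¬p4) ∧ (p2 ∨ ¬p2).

¬p0 ∧ ¬p4

¬p0 ∧ ¬((¬p2 ∧ p2 ∨ p3) ∧ p4 ∨ ¬p3 ∧ ¬¬p4) ∧ (p2 ∨ ¬p2)
= ¬p0 ∧ ¬((¬p2 ∧ p2 ∨ p3) ∧ p4 ∨ ¬p3 ∧ ¬¬p4)   (complement / identity)
= ¬p0 ∧ ¬((¬p2 ∧ p2 ∨ p3) ∧ p4 ∨ ¬p3 ∧ p4)   (double negation)
= ¬p0 ∧ ¬(p3 ∧ p4 ∨ ¬p3 ∧ p4)   (complement / identity)
= ¬p0 ∧ ¬p4   (distribution)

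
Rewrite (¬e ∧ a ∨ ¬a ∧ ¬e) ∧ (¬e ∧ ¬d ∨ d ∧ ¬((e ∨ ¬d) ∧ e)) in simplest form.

(¬e ∧ a ∨ ¬a ∧ ¬e) ∧ (¬e ∧ ¬d ∨ d ∧ ¬((e ∨ ¬d) ∧ e))
= ¬e ∧ (¬e ∧ ¬d ∨ d ∧ ¬((e ∨ ¬d) ∧ e))   (distribution)
= ¬e ∧ (¬e ∧ ¬d ∨ d ∧ ¬e)   (absorption)
= ¬e ∧ ¬e   (distribution)
= ¬e   (idempotence)

¬e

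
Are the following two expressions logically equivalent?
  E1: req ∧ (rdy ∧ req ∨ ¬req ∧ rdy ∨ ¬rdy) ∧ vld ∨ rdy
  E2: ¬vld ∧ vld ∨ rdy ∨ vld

E1: req ∧ (rdy ∧ req ∨ ¬req ∧ rdy ∨ ¬rdy) ∧ vld ∨ rdy
    = req ∧ (rdy ∨ ¬rdy) ∧ vld ∨ rdy   [distribution]
    = req ∧ vld ∨ rdy   [complement / identity]
E2: ¬vld ∧ vld ∨ rdy ∨ vld
    = rdy ∨ vld   [complement / identity]
These differ: at rdy=0, req=0, vld=1, E1 = 0 but E2 = 1.

No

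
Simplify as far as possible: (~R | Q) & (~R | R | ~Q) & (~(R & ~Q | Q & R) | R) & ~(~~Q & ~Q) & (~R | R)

(~R | Q) & (~R | R | ~Q) & (~(R & ~Q | Q & R) | R) & ~(~~Q & ~Q) & (~R | R)
= (~R | Q) & (~R | R | ~Q) & (~(R & ~Q | Q & R) | R) & ~(~~Q & ~Q)   (complement / identity)
= (~R | Q) & (~R | R | ~Q) & (~(R & ~Q | Q & R) | R) & (~Q | Q)   (De Morgan)
= (~R | Q) & (~R | R | ~Q) & (~R | R) & (~Q | Q)   (distribution)
= (~R | Q) & (~R | R) & (~Q | Q)   (absorption)
= (~R | Q) & (~Q | Q)   (complement / identity)
= ~R | Q   (complement / identity)

~R | Q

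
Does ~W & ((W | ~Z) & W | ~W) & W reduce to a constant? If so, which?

yes, False

~W & ((W | ~Z) & W | ~W) & W
= ~W & (W | ~W) & W   (absorption)
= ~W & W   (complement / identity)
= 0   (complement)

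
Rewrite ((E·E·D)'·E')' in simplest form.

((E·E·D)'·E')'
= E·E·D+E   (De Morgan)
= E·D+E   (idempotence)
= E   (absorption)

E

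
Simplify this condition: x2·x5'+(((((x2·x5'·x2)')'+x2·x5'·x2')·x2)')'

x2·x5'+(((((x2·x5'·x2)')'+x2·x5'·x2')·x2)')'
= x2·x5'+(((x2·x5'·x2+x2·x5'·x2')·x2)')'   (double negation)
= x2·x5'+((x2·x5'·x2)')'   (distribution)
= x2·x5'+x2·x5'·x2   (double negation)
= x2·x5'   (absorption)

x2·x5'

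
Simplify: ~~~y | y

~~~y | y
= ~y | y   (double negation)
= 1   (complement)

1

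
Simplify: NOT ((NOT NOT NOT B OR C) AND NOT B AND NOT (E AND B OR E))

NOT ((NOT NOT NOT B OR C) AND NOT B AND NOT (E AND B OR E))
= NOT ((NOT NOT NOT B OR C) AND NOT B AND NOT E)   (absorption)
= NOT ((NOT B OR C) AND NOT B AND NOT E)   (double negation)
= NOT (NOT B AND NOT E)   (absorption)
= B OR E   (De Morgan)

B OR E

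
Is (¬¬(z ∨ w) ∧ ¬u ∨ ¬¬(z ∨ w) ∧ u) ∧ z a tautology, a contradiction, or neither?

neither

(¬¬(z ∨ w) ∧ ¬u ∨ ¬¬(z ∨ w) ∧ u) ∧ z
= ¬¬(z ∨ w) ∧ z   [distribution]
= (z ∨ w) ∧ z   [double negation]
= z   [absorption]
This depends on z, so it is not a constant.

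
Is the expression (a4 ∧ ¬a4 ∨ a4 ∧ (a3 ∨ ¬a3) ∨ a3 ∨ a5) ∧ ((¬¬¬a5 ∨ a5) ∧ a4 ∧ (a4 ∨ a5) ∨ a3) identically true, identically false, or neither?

neither

(a4 ∧ ¬a4 ∨ a4 ∧ (a3 ∨ ¬a3) ∨ a3 ∨ a5) ∧ ((¬¬¬a5 ∨ a5) ∧ a4 ∧ (a4 ∨ a5) ∨ a3)
= (a4 ∧ ¬a4 ∨ a4 ∧ (a3 ∨ ¬a3) ∨ a3 ∨ a5) ∧ ((¬¬¬a5 ∨ a5) ∧ a4 ∨ a3)
= (a4 ∧ ¬a4 ∨ a4 ∧ (a3 ∨ ¬a3) ∨ a3 ∨ a5) ∧ ((¬a5 ∨ a5) ∧ a4 ∨ a3)
= (a4 ∧ (a3 ∨ ¬a3) ∨ a3 ∨ a5) ∧ ((¬a5 ∨ a5) ∧ a4 ∨ a3)
= (a4 ∧ (a3 ∨ ¬a3) ∨ a3 ∨ a5) ∧ (a4 ∨ a3)
= (a4 ∨ a3 ∨ a5) ∧ (a4 ∨ a3)
= a4 ∨ a3
This depends on a3, a4, so it is not a constant.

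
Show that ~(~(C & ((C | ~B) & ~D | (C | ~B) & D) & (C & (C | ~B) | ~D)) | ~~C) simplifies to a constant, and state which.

~(~(C & ((C | ~B) & ~D | (C | ~B) & D) & (C & (C | ~B) | ~D)) | ~~C)
= ~(~(C & (C | ~B) & (C & (C | ~B) | ~D)) | ~~C)   [distribution]
= ~(~(C & (C | ~B)) | ~~C)   [absorption]
= C & (C | ~B) & ~C   [De Morgan]
= C & ~C   [absorption]
= 0   [complement]

0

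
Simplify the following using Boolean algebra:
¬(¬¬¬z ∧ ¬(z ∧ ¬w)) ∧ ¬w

z ∧ ¬w

¬(¬¬¬z ∧ ¬(z ∧ ¬w)) ∧ ¬w
= ¬(¬z ∧ ¬(z ∧ ¬w)) ∧ ¬w   (double negation)
= (z ∨ z ∧ ¬w) ∧ ¬w   (De Morgan)
= z ∧ ¬w   (absorption)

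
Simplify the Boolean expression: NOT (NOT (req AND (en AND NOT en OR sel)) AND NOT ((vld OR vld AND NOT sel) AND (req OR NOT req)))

NOT (NOT (req AND (en AND NOT en OR sel)) AND NOT ((vld OR vld AND NOT sel) AND (req OR NOT req)))
= NOT (NOT (req AND (en AND NOT en OR sel)) AND NOT (vld AND (req OR NOT req)))   — absorption
= NOT (NOT (req AND sel) AND NOT (vld AND (req OR NOT req)))   — complement / identity
= NOT (NOT (req AND sel) AND NOT vld)   — complement / identity
= req AND sel OR vld   — De Morgan

req AND sel OR vld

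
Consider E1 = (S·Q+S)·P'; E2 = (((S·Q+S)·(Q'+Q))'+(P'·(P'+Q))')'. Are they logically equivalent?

E1: (S·Q+S)·P'
    = S·P'   (absorption)
E2: (((S·Q+S)·(Q'+Q))'+(P'·(P'+Q))')'
    = ((S·Q+S)'+(P'·(P'+Q))')'   (complement / identity)
    = ((S·Q+S)'+(P')')'   (absorption)
    = (S·Q+S)·P'   (De Morgan)
    = S·P'   (absorption)
Both reduce to S·P', so they are equivalent.

Yes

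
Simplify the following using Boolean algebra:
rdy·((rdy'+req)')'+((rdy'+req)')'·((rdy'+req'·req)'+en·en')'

rdy'+req

rdy·((rdy'+req)')'+((rdy'+req)')'·((rdy'+req'·req)'+en·en')'
= rdy·((rdy'+req)')'+((rdy'+req)')'·((rdy')'+en·en')'   — complement / identity
= rdy·((rdy'+req)')'+((rdy'+req)')'·((rdy')')'   — complement / identity
= rdy·((rdy'+req)')'+((rdy'+req)')'·rdy'   — double negation
= ((rdy'+req)')'   — distribution
= rdy'+req   — double negation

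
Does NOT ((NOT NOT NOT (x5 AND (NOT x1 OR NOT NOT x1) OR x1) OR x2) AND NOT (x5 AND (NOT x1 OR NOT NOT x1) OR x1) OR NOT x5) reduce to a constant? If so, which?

no

NOT ((NOT NOT NOT (x5 AND (NOT x1 OR NOT NOT x1) OR x1) OR x2) AND NOT (x5 AND (NOT x1 OR NOT NOT x1) OR x1) OR NOT x5)
= NOT ((NOT (x5 AND (NOT x1 OR NOT NOT x1) OR x1) OR x2) AND NOT (x5 AND (NOT x1 OR NOT NOT x1) OR x1) OR NOT x5)   — double negation
= NOT (NOT (x5 AND (NOT x1 OR NOT NOT x1) OR x1) OR NOT x5)   — absorption
= (x5 AND (NOT x1 OR NOT NOT x1) OR x1) AND x5   — De Morgan
= (x5 AND (NOT x1 OR x1) OR x1) AND x5   — double negation
= (x5 OR x1) AND x5   — complement / identity
= x5   — absorption
This depends on x5, so it is not a constant.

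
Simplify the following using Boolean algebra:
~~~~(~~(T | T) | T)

~~~~(~~(T | T) | T)
= ~~~~(~~T | T)   — idempotence
= ~~~~(T | T)   — double negation
= ~~~~T   — idempotence
= ~~T   — double negation
= T   — double negation

T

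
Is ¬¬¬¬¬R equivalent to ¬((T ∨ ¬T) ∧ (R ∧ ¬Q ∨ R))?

Yes

E1: ¬¬¬¬¬R
    = ¬¬¬R
    = ¬R
E2: ¬((T ∨ ¬T) ∧ (R ∧ ¬Q ∨ R))
    = ¬(R ∧ ¬Q ∨ R)
    = ¬R
Both reduce to ¬R, so they are equivalent.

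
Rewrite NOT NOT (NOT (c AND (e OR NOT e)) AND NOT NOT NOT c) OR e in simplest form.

NOT c OR e

NOT NOT (NOT (c AND (e OR NOT e)) AND NOT NOT NOT c) OR e
= NOT NOT (NOT c AND NOT NOT NOT c) OR e
= NOT NOT (NOT c AND NOT c) OR e
= NOT NOT NOT c OR e
= NOT c OR e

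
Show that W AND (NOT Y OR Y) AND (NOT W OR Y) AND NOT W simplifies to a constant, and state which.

FALSE

W AND (NOT Y OR Y) AND (NOT W OR Y) AND NOT W
= W AND (NOT Y OR Y) AND NOT W   — absorption
= W AND NOT W   — complement / identity
= FALSE   — complement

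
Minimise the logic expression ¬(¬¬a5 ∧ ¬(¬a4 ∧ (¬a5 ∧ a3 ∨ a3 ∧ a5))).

¬a5 ∨ ¬a4 ∧ a3

¬(¬¬a5 ∧ ¬(¬a4 ∧ (¬a5 ∧ a3 ∨ a3 ∧ a5)))
= ¬a5 ∨ ¬a4 ∧ (¬a5 ∧ a3 ∨ a3 ∧ a5)
= ¬a5 ∨ ¬a4 ∧ a3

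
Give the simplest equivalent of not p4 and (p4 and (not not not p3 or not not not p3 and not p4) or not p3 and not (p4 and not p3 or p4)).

not p4 and (p4 and (not not not p3 or not not not p3 and not p4) or not p3 and not (p4 and not p3 or p4))
= not p4 and (p4 and (not not not p3 or not not not p3 and not p4) or not p3 and not p4)   — absorption
= not p4 and (p4 and not not not p3 or not p3 and not p4)   — absorption
= not p4 and (p4 and not p3 or not p3 and not p4)   — double negation
= not p4 and not p3   — distribution

not p4 and not p3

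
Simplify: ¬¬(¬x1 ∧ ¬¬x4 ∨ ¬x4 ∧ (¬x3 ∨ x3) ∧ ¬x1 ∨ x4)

¬x1 ∨ x4

¬¬(¬x1 ∧ ¬¬x4 ∨ ¬x4 ∧ (¬x3 ∨ x3) ∧ ¬x1 ∨ x4)
= ¬x1 ∧ ¬¬x4 ∨ ¬x4 ∧ (¬x3 ∨ x3) ∧ ¬x1 ∨ x4
= ¬x1 ∧ x4 ∨ ¬x4 ∧ (¬x3 ∨ x3) ∧ ¬x1 ∨ x4
= ¬x1 ∧ x4 ∨ ¬x4 ∧ ¬x1 ∨ x4
= ¬x1 ∨ x4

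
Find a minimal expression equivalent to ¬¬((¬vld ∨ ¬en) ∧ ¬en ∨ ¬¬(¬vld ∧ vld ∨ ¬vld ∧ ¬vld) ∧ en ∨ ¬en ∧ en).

¬vld ∨ ¬en

¬¬((¬vld ∨ ¬en) ∧ ¬en ∨ ¬¬(¬vld ∧ vld ∨ ¬vld ∧ ¬vld) ∧ en ∨ ¬en ∧ en)
= ¬¬((¬vld ∨ ¬en) ∧ ¬en ∨ ¬¬¬vld ∧ en ∨ ¬en ∧ en)   [distribution]
= ¬¬((¬vld ∨ ¬en) ∧ ¬en ∨ ¬vld ∧ en ∨ ¬en ∧ en)   [double negation]
= ¬¬((¬vld ∨ ¬en) ∧ ¬en ∨ en ∧ (¬vld ∨ ¬en))   [distribution]
= ¬¬(¬vld ∨ ¬en)   [distribution]
= ¬vld ∨ ¬en   [double negation]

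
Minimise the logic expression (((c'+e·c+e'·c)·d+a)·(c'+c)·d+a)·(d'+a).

a

(((c'+e·c+e'·c)·d+a)·(c'+c)·d+a)·(d'+a)
= (((c'+c)·d+a)·(c'+c)·d+a)·(d'+a)
= ((c'+c)·d+a)·(d'+a)
= (d+a)·(d'+a)
= d·d'+a
= a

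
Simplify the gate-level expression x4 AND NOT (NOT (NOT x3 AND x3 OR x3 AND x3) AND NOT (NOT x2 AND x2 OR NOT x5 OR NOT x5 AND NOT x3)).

x4 AND (x3 OR NOT x5)

x4 AND NOT (NOT (NOT x3 AND x3 OR x3 AND x3) AND NOT (NOT x2 AND x2 OR NOT x5 OR NOT x5 AND NOT x3))
= x4 AND NOT (NOT x3 AND NOT (NOT x2 AND x2 OR NOT x5 OR NOT x5 AND NOT x3))   (distribution)
= x4 AND NOT (NOT x3 AND NOT (NOT x5 OR NOT x5 AND NOT x3))   (complement / identity)
= x4 AND (x3 OR NOT x5 OR NOT x5 AND NOT x3)   (De Morgan)
= x4 AND (x3 OR NOT x5)   (absorption)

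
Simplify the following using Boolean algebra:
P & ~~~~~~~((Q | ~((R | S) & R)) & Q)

P & ~~~~~~~((Q | ~((R | S) & R)) & Q)
= P & ~~~~~~~((Q | ~R) & Q)   — absorption
= P & ~~~~~~~Q   — absorption
= P & ~~~~~Q   — double negation
= P & ~~~Q   — double negation
= P & ~Q   — double negation

P & ~Q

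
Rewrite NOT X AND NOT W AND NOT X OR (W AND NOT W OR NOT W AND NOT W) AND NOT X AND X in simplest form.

NOT W AND NOT X

NOT X AND NOT W AND NOT X OR (W AND NOT W OR NOT W AND NOT W) AND NOT X AND X
= NOT X AND NOT W AND NOT X OR NOT W AND NOT X AND X
= NOT W AND NOT X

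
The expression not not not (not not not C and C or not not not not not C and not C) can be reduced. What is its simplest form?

not not not (not not not C and C or not not not not not C and not C)
= not not not (not not not C and C or not not not C and not C)   — double negation
= not (not not not C and C or not not not C and not C)   — double negation
= not not not not C   — distribution
= not not C   — double negation
= C   — double negation

C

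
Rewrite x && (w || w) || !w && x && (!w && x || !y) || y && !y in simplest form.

x

x && (w || w) || !w && x && (!w && x || !y) || y && !y
= x && w || !w && x && (!w && x || !y) || y && !y   (idempotence)
= x && w || !w && x || y && !y   (absorption)
= x && w || !w && x   (complement / identity)
= x   (distribution)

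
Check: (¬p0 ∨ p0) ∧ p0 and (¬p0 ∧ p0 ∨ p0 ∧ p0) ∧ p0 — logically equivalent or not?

Yes

E1: (¬p0 ∨ p0) ∧ p0
    = p0   — complement / identity
E2: (¬p0 ∧ p0 ∨ p0 ∧ p0) ∧ p0
    = p0 ∧ p0   — distribution
    = p0   — idempotence
Both reduce to p0, so they are equivalent.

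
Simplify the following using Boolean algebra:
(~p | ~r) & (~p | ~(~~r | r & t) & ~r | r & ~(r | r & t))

(~p | ~r) & (~p | ~(~~r | r & t) & ~r | r & ~(r | r & t))
= (~p | ~r) & (~p | ~(r | r & t) & ~r | r & ~(r | r & t))   (double negation)
= (~p | ~r) & (~p | ~(r | r & t))   (distribution)
= (~p | ~r) & (~p | ~r)   (absorption)
= ~p | ~r   (idempotence)

~p | ~r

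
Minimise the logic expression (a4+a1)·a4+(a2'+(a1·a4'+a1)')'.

(a4+a1)·a4+(a2'+(a1·a4'+a1)')'
= (a4+a1)·a4+a2·(a1·a4'+a1)   (De Morgan)
= a4+a2·(a1·a4'+a1)   (absorption)
= a4+a2·a1   (absorption)

a4+a2·a1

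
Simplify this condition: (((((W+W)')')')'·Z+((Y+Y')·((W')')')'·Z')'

W'

(((((W+W)')')')'·Z+((Y+Y')·((W')')')'·Z')'
= (((((W+W)')')')'·Z+(((W')')')'·Z')'   (complement / identity)
= ((((W')')')'·Z+(((W')')')'·Z')'   (idempotence)
= ((((W')')')')'   (distribution)
= ((W')')'   (double negation)
= W'   (double negation)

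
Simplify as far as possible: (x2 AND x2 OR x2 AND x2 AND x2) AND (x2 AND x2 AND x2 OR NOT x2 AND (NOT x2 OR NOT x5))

x2

(x2 AND x2 OR x2 AND x2 AND x2) AND (x2 AND x2 AND x2 OR NOT x2 AND (NOT x2 OR NOT x5))
= (x2 AND x2 OR x2 AND x2 AND x2) AND (x2 AND x2 AND x2 OR NOT x2)   — absorption
= x2 AND x2 AND x2 OR x2 AND x2 AND NOT x2   — distribution
= x2 AND x2   — distribution
= x2   — idempotence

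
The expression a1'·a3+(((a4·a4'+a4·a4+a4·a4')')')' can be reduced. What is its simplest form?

a1'·a3+a4'

a1'·a3+(((a4·a4'+a4·a4+a4·a4')')')'
= a1'·a3+(((a4·a4'+a4·a4)')')'   (complement / identity)
= a1'·a3+(a4·a4'+a4·a4)'   (double negation)
= a1'·a3+a4'   (distribution)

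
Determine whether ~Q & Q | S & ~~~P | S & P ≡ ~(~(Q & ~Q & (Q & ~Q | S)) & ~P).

E1: ~Q & Q | S & ~~~P | S & P
    = S & ~~~P | S & P   [complement / identity]
    = S & ~P | S & P   [double negation]
    = S   [distribution]
E2: ~(~(Q & ~Q & (Q & ~Q | S)) & ~P)
    = ~(~(Q & ~Q) & ~P)   [absorption]
    = Q & ~Q | P   [De Morgan]
    = P   [complement / identity]
These differ: at P=1, Q=0, S=0, E1 = 0 but E2 = 1.

No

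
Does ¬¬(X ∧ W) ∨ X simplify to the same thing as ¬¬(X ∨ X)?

E1: ¬¬(X ∧ W) ∨ X
    = X ∧ W ∨ X   [double negation]
    = X   [absorption]
E2: ¬¬(X ∨ X)
    = ¬¬X   [idempotence]
    = X   [double negation]
Both reduce to X, so they are equivalent.

Yes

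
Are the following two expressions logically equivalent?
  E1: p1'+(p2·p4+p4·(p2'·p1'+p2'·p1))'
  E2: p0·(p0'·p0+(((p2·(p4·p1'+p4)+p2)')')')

No

E1: p1'+(p2·p4+p4·(p2'·p1'+p2'·p1))'
    = p1'+(p2·p4+p4·p2')'   — distribution
    = p1'+p4'   — distribution
E2: p0·(p0'·p0+(((p2·(p4·p1'+p4)+p2)')')')
    = p0·(p0'·p0+(((p2·p4+p2)')')')   — absorption
    = p0·(p0'·p0+((p2')')')   — absorption
    = p0·((p2')')'   — complement / identity
    = p0·p2'   — double negation
These differ: at p0=0, p1=0, p2=1, p4=1, E1 = 1 but E2 = 0.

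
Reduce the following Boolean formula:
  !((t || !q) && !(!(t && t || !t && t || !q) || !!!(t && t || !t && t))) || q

!((t || !q) && !(!(t && t || !t && t || !q) || !!!(t && t || !t && t))) || q
= !((t || !q) && (t && t || !t && t || !q) && !!(t && t || !t && t)) || q
= !((t || !q) && (t && t || !t && t || !q) && (t && t || !t && t)) || q
= !((t || !q) && (t && t || !t && t)) || q
= !((t || !q) && t) || q
= !t || q

!t || q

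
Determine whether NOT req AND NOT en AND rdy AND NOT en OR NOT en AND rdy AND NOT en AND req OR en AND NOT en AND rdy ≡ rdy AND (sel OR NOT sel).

E1: NOT req AND NOT en AND rdy AND NOT en OR NOT en AND rdy AND NOT en AND req OR en AND NOT en AND rdy
    = NOT en AND rdy AND NOT en OR en AND NOT en AND rdy   — distribution
    = NOT en AND rdy   — distribution
E2: rdy AND (sel OR NOT sel)
    = rdy   — complement / identity
These differ: at en=1, rdy=1, req=0, sel=0, E1 = 0 but E2 = 1.

No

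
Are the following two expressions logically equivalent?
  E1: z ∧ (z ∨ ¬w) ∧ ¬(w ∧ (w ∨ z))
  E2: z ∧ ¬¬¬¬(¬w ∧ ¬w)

E1: z ∧ (z ∨ ¬w) ∧ ¬(w ∧ (w ∨ z))
    = z ∧ ¬(w ∧ (w ∨ z))
    = z ∧ ¬w
E2: z ∧ ¬¬¬¬(¬w ∧ ¬w)
    = z ∧ ¬¬¬¬¬w
    = z ∧ ¬¬¬w
    = z ∧ ¬w
Both reduce to z ∧ ¬w, so they are equivalent.

Yes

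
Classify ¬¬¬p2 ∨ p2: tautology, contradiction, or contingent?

tautology

¬¬¬p2 ∨ p2
= ¬p2 ∨ p2   (double negation)
= True   (complement)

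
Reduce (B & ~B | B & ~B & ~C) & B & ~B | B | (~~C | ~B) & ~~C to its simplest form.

(B & ~B | B & ~B & ~C) & B & ~B | B | (~~C | ~B) & ~~C
= B & ~B & B & ~B | B | (~~C | ~B) & ~~C
= B & ~B & B & ~B | B | ~~C
= B & ~B | B | ~~C
= B & ~B | B | C
= B | C

B | C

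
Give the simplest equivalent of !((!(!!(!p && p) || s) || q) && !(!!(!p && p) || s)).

s

!((!(!!(!p && p) || s) || q) && !(!!(!p && p) || s))
= !!(!!(!p && p) || s)   [absorption]
= !!(!p && p || s)   [double negation]
= !p && p || s   [double negation]
= s   [complement / identity]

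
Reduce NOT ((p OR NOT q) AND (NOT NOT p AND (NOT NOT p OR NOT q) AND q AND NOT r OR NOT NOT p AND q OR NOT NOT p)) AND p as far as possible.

NOT ((p OR NOT q) AND (NOT NOT p AND (NOT NOT p OR NOT q) AND q AND NOT r OR NOT NOT p AND q OR NOT NOT p)) AND p
= NOT ((p OR NOT q) AND (NOT NOT p AND q AND NOT r OR NOT NOT p AND q OR NOT NOT p)) AND p   (absorption)
= NOT ((p OR NOT q) AND (NOT NOT p AND q OR NOT NOT p)) AND p   (absorption)
= NOT ((p OR NOT q) AND NOT NOT p) AND p   (absorption)
= NOT ((p OR NOT q) AND p) AND p   (double negation)
= NOT p AND p   (absorption)
= FALSE   (complement)

FALSE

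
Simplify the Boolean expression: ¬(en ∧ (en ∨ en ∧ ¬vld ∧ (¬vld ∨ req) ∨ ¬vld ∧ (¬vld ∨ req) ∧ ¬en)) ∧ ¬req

¬en ∧ ¬req

¬(en ∧ (en ∨ en ∧ ¬vld ∧ (¬vld ∨ req) ∨ ¬vld ∧ (¬vld ∨ req) ∧ ¬en)) ∧ ¬req
= ¬(en ∧ (en ∨ ¬vld ∧ (¬vld ∨ req))) ∧ ¬req   — distribution
= ¬(en ∧ (en ∨ ¬vld)) ∧ ¬req   — absorption
= ¬en ∧ ¬req   — absorption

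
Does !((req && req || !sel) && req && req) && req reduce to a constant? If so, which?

!((req && req || !sel) && req && req) && req
= !(req && req) && req
= !req && req
= false

yes, False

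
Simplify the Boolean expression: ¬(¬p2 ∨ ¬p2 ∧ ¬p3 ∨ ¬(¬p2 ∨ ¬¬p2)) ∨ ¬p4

¬(¬p2 ∨ ¬p2 ∧ ¬p3 ∨ ¬(¬p2 ∨ ¬¬p2)) ∨ ¬p4
= ¬(¬p2 ∨ ¬p2 ∧ ¬p3 ∨ ¬(¬p2 ∨ p2)) ∨ ¬p4   [double negation]
= ¬(¬p2 ∨ ¬(¬p2 ∨ p2)) ∨ ¬p4   [absorption]
= p2 ∧ (¬p2 ∨ p2) ∨ ¬p4   [De Morgan]
= p2 ∨ ¬p4   [complement / identity]

p2 ∨ ¬p4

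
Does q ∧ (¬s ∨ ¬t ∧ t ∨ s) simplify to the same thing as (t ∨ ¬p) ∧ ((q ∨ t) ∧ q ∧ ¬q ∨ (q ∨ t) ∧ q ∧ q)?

No

E1: q ∧ (¬s ∨ ¬t ∧ t ∨ s)
    = q ∧ (¬s ∨ s)
    = q
E2: (t ∨ ¬p) ∧ ((q ∨ t) ∧ q ∧ ¬q ∨ (q ∨ t) ∧ q ∧ q)
    = (t ∨ ¬p) ∧ (q ∨ t) ∧ q
    = (t ∨ ¬p) ∧ q
These differ: at p=1, q=1, s=0, t=0, E1 = 1 but E2 = 0.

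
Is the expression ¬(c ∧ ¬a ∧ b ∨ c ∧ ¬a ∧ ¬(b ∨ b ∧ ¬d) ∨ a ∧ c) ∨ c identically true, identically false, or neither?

identically true

¬(c ∧ ¬a ∧ b ∨ c ∧ ¬a ∧ ¬(b ∨ b ∧ ¬d) ∨ a ∧ c) ∨ c
= ¬(c ∧ ¬a ∧ b ∨ c ∧ ¬a ∧ ¬b ∨ a ∧ c) ∨ c   [absorption]
= ¬(c ∧ ¬a ∨ a ∧ c) ∨ c   [distribution]
= ¬c ∨ c   [distribution]
= True   [complement]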